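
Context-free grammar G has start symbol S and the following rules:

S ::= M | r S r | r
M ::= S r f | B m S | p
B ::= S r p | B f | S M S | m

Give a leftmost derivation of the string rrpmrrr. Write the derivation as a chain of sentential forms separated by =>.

S=>M=>BmS=>SrpmS=>rrpmS=>rrpmrSr=>rrpmrrr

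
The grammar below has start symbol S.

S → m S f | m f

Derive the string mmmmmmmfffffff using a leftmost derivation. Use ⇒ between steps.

S ⇒ mSf   [S → m S f]
mSf ⇒ mmSff   [S → m S f]
mmSff ⇒ mmmSfff   [S → m S f]
mmmSfff ⇒ mmmmSffff   [S → m S f]
mmmmSffff ⇒ mmmmmSfffff   [S → m S f]
mmmmmSfffff ⇒ mmmmmmSffffff   [S → m S f]
mmmmmmSffffff ⇒ mmmmmmmfffffff   [S → m f]

S ⇒ mSf ⇒ mmSff ⇒ mmmSfff ⇒ mmmmSffff ⇒ mmmmmSfffff ⇒ mmmmmmSffffff ⇒ mmmmmmmfffffff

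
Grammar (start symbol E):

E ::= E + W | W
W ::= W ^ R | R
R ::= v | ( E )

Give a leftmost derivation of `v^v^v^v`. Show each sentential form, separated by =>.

E => W   [E ::= W]
W => W^R   [W ::= W ^ R]
W^R => W^R^R   [W ::= W ^ R]
W^R^R => W^R^R^R   [W ::= W ^ R]
W^R^R^R => R^R^R^R   [W ::= R]
R^R^R^R => v^R^R^R   [R ::= v]
v^R^R^R => v^v^R^R   [R ::= v]
v^v^R^R => v^v^v^R   [R ::= v]
v^v^v^R => v^v^v^v   [R ::= v]

E => W => W^R => W^R^R => W^R^R^R => R^R^R^R => v^R^R^R => v^v^R^R => v^v^v^R => v^v^v^v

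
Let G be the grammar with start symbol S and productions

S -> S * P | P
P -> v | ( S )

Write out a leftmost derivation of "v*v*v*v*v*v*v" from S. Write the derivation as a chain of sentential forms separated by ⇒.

S ⇒ S*P ⇒ S*P*P ⇒ S*P*P*P ⇒ S*P*P*P*P ⇒ S*P*P*P*P*P ⇒ S*P*P*P*P*P*P ⇒ P*P*P*P*P*P*P ⇒ v*P*P*P*P*P*P ⇒ v*v*P*P*P*P*P ⇒ v*v*v*P*P*P*P ⇒ v*v*v*v*P*P*P ⇒ v*v*v*v*v*P*P ⇒ v*v*v*v*v*v*P ⇒ v*v*v*v*v*v*v

S ⇒ S*P   [S -> S * P]
S*P ⇒ S*P*P   [S -> S * P]
S*P*P ⇒ S*P*P*P   [S -> S * P]
S*P*P*P ⇒ S*P*P*P*P   [S -> S * P]
S*P*P*P*P ⇒ S*P*P*P*P*P   [S -> S * P]
S*P*P*P*P*P ⇒ S*P*P*P*P*P*P   [S -> S * P]
S*P*P*P*P*P*P ⇒ P*P*P*P*P*P*P   [S -> P]
P*P*P*P*P*P*P ⇒ v*P*P*P*P*P*P   [P -> v]
v*P*P*P*P*P*P ⇒ v*v*P*P*P*P*P   [P -> v]
v*v*P*P*P*P*P ⇒ v*v*v*P*P*P*P   [P -> v]
v*v*v*P*P*P*P ⇒ v*v*v*v*P*P*P   [P -> v]
v*v*v*v*P*P*P ⇒ v*v*v*v*v*P*P   [P -> v]
v*v*v*v*v*P*P ⇒ v*v*v*v*v*v*P   [P -> v]
v*v*v*v*v*v*P ⇒ v*v*v*v*v*v*v   [P -> v]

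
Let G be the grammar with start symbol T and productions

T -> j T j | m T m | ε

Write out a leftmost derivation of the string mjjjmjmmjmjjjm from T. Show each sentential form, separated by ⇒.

T ⇒ mTm   [T -> m T m]
mTm ⇒ mjTjm   [T -> j T j]
mjTjm ⇒ mjjTjjm   [T -> j T j]
mjjTjjm ⇒ mjjjTjjjm   [T -> j T j]
mjjjTjjjm ⇒ mjjjmTmjjjm   [T -> m T m]
mjjjmTmjjjm ⇒ mjjjmjTjmjjjm   [T -> j T j]
mjjjmjTjmjjjm ⇒ mjjjmjmTmjmjjjm   [T -> m T m]
mjjjmjmTmjmjjjm ⇒ mjjjmjmmjmjjjm   [T -> ε]

T ⇒ mTm ⇒ mjTjm ⇒ mjjTjjm ⇒ mjjjTjjjm ⇒ mjjjmTmjjjm ⇒ mjjjmjTjmjjjm ⇒ mjjjmjmTmjmjjjm ⇒ mjjjmjmmjmjjjm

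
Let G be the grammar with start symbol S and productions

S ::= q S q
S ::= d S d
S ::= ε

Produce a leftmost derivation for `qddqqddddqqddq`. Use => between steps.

S => qSq => qdSdq => qddSddq => qddqSqddq => qddqqSqqddq => qddqqdSdqqddq => qddqqddSddqqddq => qddqqddddqqddq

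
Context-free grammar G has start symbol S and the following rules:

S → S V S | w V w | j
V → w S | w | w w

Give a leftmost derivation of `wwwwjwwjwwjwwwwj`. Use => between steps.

S => SVS   [S → S V S]
SVS => wVwVS   [S → w V w]
wVwVS => wwSwVS   [V → w S]
wwSwVS => wwwVwwVS   [S → w V w]
wwwVwwVS => wwwwSwwVS   [V → w S]
wwwwSwwVS => wwwwSVSwwVS   [S → S V S]
wwwwSVSwwVS => wwwwSVSVSwwVS   [S → S V S]
wwwwSVSVSwwVS => wwwwjVSVSwwVS   [S → j]
wwwwjVSVSwwVS => wwwwjwwSVSwwVS   [V → w w]
wwwwjwwSVSwwVS => wwwwjwwjVSwwVS   [S → j]
wwwwjwwjVSwwVS => wwwwjwwjwwSwwVS   [V → w w]
wwwwjwwjwwSwwVS => wwwwjwwjwwjwwVS   [S → j]
wwwwjwwjwwjwwVS => wwwwjwwjwwjwwwwS   [V → w w]
wwwwjwwjwwjwwwwS => wwwwjwwjwwjwwwwj   [S → j]

S => SVS => wVwVS => wwSwVS => wwwVwwVS => wwwwSwwVS => wwwwSVSwwVS => wwwwSVSVSwwVS => wwwwjVSVSwwVS => wwwwjwwSVSwwVS => wwwwjwwjVSwwVS => wwwwjwwjwwSwwVS => wwwwjwwjwwjwwVS => wwwwjwwjwwjwwwwS => wwwwjwwjwwjwwwwj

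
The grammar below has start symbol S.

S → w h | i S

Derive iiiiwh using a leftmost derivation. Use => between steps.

S => iS => iiS => iiiS => iiiiS => iiiiwh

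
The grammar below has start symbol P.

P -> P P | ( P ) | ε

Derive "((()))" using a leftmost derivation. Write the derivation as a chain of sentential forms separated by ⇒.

P ⇒ PP ⇒ PPP ⇒ PPPP ⇒ PPPPP ⇒ (P)PPPP ⇒ ((P))PPPP ⇒ (((P)))PPPP ⇒ ((()))PPPP ⇒ ((()))PPP ⇒ ((()))PP ⇒ ((()))P ⇒ ((()))

P ⇒ PP   [P -> P P]
PP ⇒ PPP   [P -> P P]
PPP ⇒ PPPP   [P -> P P]
PPPP ⇒ PPPPP   [P -> P P]
PPPPP ⇒ (P)PPPP   [P -> ( P )]
(P)PPPP ⇒ ((P))PPPP   [P -> ( P )]
((P))PPPP ⇒ (((P)))PPPP   [P -> ( P )]
(((P)))PPPP ⇒ ((()))PPPP   [P -> ε]
((()))PPPP ⇒ ((()))PPP   [P -> ε]
((()))PPP ⇒ ((()))PP   [P -> ε]
((()))PP ⇒ ((()))P   [P -> ε]
((()))P ⇒ ((()))   [P -> ε]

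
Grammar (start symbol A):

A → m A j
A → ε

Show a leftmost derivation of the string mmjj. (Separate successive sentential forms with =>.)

A=>mAj=>mmAjj=>mmjj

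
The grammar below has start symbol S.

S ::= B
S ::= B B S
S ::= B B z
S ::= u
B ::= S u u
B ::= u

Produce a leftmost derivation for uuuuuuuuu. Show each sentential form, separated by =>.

S => BBS   [S ::= B B S]
BBS => SuuBS   [B ::= S u u]
SuuBS => BBSuuBS   [S ::= B B S]
BBSuuBS => SuuBSuuBS   [B ::= S u u]
SuuBSuuBS => uuuBSuuBS   [S ::= u]
uuuBSuuBS => uuuuSuuBS   [B ::= u]
uuuuSuuBS => uuuuuuuBS   [S ::= u]
uuuuuuuBS => uuuuuuuuS   [B ::= u]
uuuuuuuuS => uuuuuuuuu   [S ::= u]

S=>BBS=>SuuBS=>BBSuuBS=>SuuBSuuBS=>uuuBSuuBS=>uuuuSuuBS=>uuuuuuuBS=>uuuuuuuuS=>uuuuuuuuu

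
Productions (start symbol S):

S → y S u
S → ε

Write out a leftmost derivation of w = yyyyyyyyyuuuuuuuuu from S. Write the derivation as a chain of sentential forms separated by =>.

S => ySu => yySuu => yyySuuu => yyyySuuuu => yyyyySuuuuu => yyyyyySuuuuuu => yyyyyyySuuuuuuu => yyyyyyyySuuuuuuuu => yyyyyyyyySuuuuuuuuu => yyyyyyyyyuuuuuuuuu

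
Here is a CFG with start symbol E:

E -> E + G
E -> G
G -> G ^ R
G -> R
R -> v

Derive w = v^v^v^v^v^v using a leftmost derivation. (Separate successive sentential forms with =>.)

E => G => G^R => G^R^R => G^R^R^R => G^R^R^R^R => G^R^R^R^R^R => R^R^R^R^R^R => v^R^R^R^R^R => v^v^R^R^R^R => v^v^v^R^R^R => v^v^v^v^R^R => v^v^v^v^v^R => v^v^v^v^v^v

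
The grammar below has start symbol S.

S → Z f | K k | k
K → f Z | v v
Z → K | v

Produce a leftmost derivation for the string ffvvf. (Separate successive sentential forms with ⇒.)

S⇒Zf⇒Kf⇒fZf⇒fKf⇒ffZf⇒ffKf⇒ffvvf

S ⇒ Zf   [S → Z f]
Zf ⇒ Kf   [Z → K]
Kf ⇒ fZf   [K → f Z]
fZf ⇒ fKf   [Z → K]
fKf ⇒ ffZf   [K → f Z]
ffZf ⇒ ffKf   [Z → K]
ffKf ⇒ ffvvf   [K → v v]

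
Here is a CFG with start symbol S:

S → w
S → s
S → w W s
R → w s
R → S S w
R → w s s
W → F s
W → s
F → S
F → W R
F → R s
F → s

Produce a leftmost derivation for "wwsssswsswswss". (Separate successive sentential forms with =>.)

S => wWs   [S → w W s]
wWs => wFss   [W → F s]
wFss => wWRss   [F → W R]
wWRss => wFsRss   [W → F s]
wFsRss => wRssRss   [F → R s]
wRssRss => wSSwssRss   [R → S S w]
wSSwssRss => wwWsSwssRss   [S → w W s]
wwWsSwssRss => wwFssSwssRss   [W → F s]
wwFssSwssRss => wwSssSwssRss   [F → S]
wwSssSwssRss => wwsssSwssRss   [S → s]
wwsssSwssRss => wwsssswssRss   [S → s]
wwsssswssRss => wwsssswssSSwss   [R → S S w]
wwsssswssSSwss => wwsssswsswSwss   [S → w]
wwsssswsswSwss => wwsssswsswswss   [S → s]

S=>wWs=>wFss=>wWRss=>wFsRss=>wRssRss=>wSSwssRss=>wwWsSwssRss=>wwFssSwssRss=>wwSssSwssRss=>wwsssSwssRss=>wwsssswssRss=>wwsssswssSSwss=>wwsssswsswSwss=>wwsssswsswswss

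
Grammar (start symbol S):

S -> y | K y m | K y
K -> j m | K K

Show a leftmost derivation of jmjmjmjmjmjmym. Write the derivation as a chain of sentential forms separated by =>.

S=>Kym=>KKym=>KKKym=>KKKKym=>KKKKKym=>KKKKKKym=>jmKKKKKym=>jmjmKKKKym=>jmjmjmKKKym=>jmjmjmjmKKym=>jmjmjmjmjmKym=>jmjmjmjmjmjmym

S => Kym   [S -> K y m]
Kym => KKym   [K -> K K]
KKym => KKKym   [K -> K K]
KKKym => KKKKym   [K -> K K]
KKKKym => KKKKKym   [K -> K K]
KKKKKym => KKKKKKym   [K -> K K]
KKKKKKym => jmKKKKKym   [K -> j m]
jmKKKKKym => jmjmKKKKym   [K -> j m]
jmjmKKKKym => jmjmjmKKKym   [K -> j m]
jmjmjmKKKym => jmjmjmjmKKym   [K -> j m]
jmjmjmjmKKym => jmjmjmjmjmKym   [K -> j m]
jmjmjmjmjmKym => jmjmjmjmjmjmym   [K -> j m]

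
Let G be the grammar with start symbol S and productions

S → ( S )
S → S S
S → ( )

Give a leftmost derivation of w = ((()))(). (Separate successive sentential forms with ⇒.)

S ⇒ SS ⇒ (S)S ⇒ ((S))S ⇒ ((()))S ⇒ ((()))()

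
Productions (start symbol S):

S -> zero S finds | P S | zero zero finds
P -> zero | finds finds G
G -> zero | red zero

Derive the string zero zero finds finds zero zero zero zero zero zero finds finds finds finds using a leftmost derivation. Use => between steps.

S => P S => zero S => zero zero S finds => zero zero P S finds => zero zero finds finds G S finds => zero zero finds finds zero S finds => zero zero finds finds zero zero S finds finds => zero zero finds finds zero zero zero S finds finds finds => zero zero finds finds zero zero zero P S finds finds finds => zero zero finds finds zero zero zero zero S finds finds finds => zero zero finds finds zero zero zero zero zero zero finds finds finds finds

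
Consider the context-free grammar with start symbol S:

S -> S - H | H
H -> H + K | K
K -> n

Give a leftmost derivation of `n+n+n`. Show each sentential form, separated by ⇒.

S⇒H⇒H+K⇒H+K+K⇒K+K+K⇒n+K+K⇒n+n+K⇒n+n+n

S ⇒ H   [S -> H]
H ⇒ H+K   [H -> H + K]
H+K ⇒ H+K+K   [H -> H + K]
H+K+K ⇒ K+K+K   [H -> K]
K+K+K ⇒ n+K+K   [K -> n]
n+K+K ⇒ n+n+K   [K -> n]
n+n+K ⇒ n+n+n   [K -> n]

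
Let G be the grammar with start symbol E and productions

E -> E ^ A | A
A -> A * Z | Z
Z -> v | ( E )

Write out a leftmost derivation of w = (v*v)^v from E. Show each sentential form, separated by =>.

E => E^A   [E -> E ^ A]
E^A => A^A   [E -> A]
A^A => Z^A   [A -> Z]
Z^A => (E)^A   [Z -> ( E )]
(E)^A => (A)^A   [E -> A]
(A)^A => (A*Z)^A   [A -> A * Z]
(A*Z)^A => (Z*Z)^A   [A -> Z]
(Z*Z)^A => (v*Z)^A   [Z -> v]
(v*Z)^A => (v*v)^A   [Z -> v]
(v*v)^A => (v*v)^Z   [A -> Z]
(v*v)^Z => (v*v)^v   [Z -> v]

E=>E^A=>A^A=>Z^A=>(E)^A=>(A)^A=>(A*Z)^A=>(Z*Z)^A=>(v*Z)^A=>(v*v)^A=>(v*v)^Z=>(v*v)^v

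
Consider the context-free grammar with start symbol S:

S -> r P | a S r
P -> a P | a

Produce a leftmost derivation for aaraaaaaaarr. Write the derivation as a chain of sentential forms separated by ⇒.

S ⇒ aSr ⇒ aaSrr ⇒ aarPrr ⇒ aaraPrr ⇒ aaraaPrr ⇒ aaraaaPrr ⇒ aaraaaaPrr ⇒ aaraaaaaPrr ⇒ aaraaaaaaPrr ⇒ aaraaaaaaarr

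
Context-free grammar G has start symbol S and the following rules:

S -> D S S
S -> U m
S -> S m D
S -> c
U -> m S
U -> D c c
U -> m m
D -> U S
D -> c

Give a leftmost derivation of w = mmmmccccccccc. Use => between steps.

S => DSS => USSS => DccSSS => USccSSS => DccSccSSS => USccSccSSS => mSSccSccSSS => mUmSccSccSSS => mmmmSccSccSSS => mmmmcccSccSSS => mmmmccccccSSS => mmmmcccccccSS => mmmmccccccccS => mmmmccccccccc

S => DSS   [S -> D S S]
DSS => USSS   [D -> U S]
USSS => DccSSS   [U -> D c c]
DccSSS => USccSSS   [D -> U S]
USccSSS => DccSccSSS   [U -> D c c]
DccSccSSS => USccSccSSS   [D -> U S]
USccSccSSS => mSSccSccSSS   [U -> m S]
mSSccSccSSS => mUmSccSccSSS   [S -> U m]
mUmSccSccSSS => mmmmSccSccSSS   [U -> m m]
mmmmSccSccSSS => mmmmcccSccSSS   [S -> c]
mmmmcccSccSSS => mmmmccccccSSS   [S -> c]
mmmmccccccSSS => mmmmcccccccSS   [S -> c]
mmmmcccccccSS => mmmmccccccccS   [S -> c]
mmmmccccccccS => mmmmccccccccc   [S -> c]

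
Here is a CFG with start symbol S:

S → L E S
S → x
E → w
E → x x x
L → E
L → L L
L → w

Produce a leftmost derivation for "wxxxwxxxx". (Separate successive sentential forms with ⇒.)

S ⇒ LES   [S → L E S]
LES ⇒ wES   [L → w]
wES ⇒ wxxxS   [E → x x x]
wxxxS ⇒ wxxxLES   [S → L E S]
wxxxLES ⇒ wxxxEES   [L → E]
wxxxEES ⇒ wxxxwES   [E → w]
wxxxwES ⇒ wxxxwxxxS   [E → x x x]
wxxxwxxxS ⇒ wxxxwxxxx   [S → x]

S⇒LES⇒wES⇒wxxxS⇒wxxxLES⇒wxxxEES⇒wxxxwES⇒wxxxwxxxS⇒wxxxwxxxx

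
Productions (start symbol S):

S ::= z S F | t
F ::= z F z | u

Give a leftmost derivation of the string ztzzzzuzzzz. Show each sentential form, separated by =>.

S => zSF   [S ::= z S F]
zSF => ztF   [S ::= t]
ztF => ztzFz   [F ::= z F z]
ztzFz => ztzzFzz   [F ::= z F z]
ztzzFzz => ztzzzFzzz   [F ::= z F z]
ztzzzFzzz => ztzzzzFzzzz   [F ::= z F z]
ztzzzzFzzzz => ztzzzzuzzzz   [F ::= u]

S=>zSF=>ztF=>ztzFz=>ztzzFzz=>ztzzzFzzz=>ztzzzzFzzzz=>ztzzzzuzzzz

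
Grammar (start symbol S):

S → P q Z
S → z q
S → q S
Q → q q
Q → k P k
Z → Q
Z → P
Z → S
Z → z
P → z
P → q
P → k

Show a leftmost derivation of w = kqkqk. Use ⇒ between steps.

S ⇒ PqZ ⇒ kqZ ⇒ kqS ⇒ kqPqZ ⇒ kqkqZ ⇒ kqkqP ⇒ kqkqk

S ⇒ PqZ   [S → P q Z]
PqZ ⇒ kqZ   [P → k]
kqZ ⇒ kqS   [Z → S]
kqS ⇒ kqPqZ   [S → P q Z]
kqPqZ ⇒ kqkqZ   [P → k]
kqkqZ ⇒ kqkqP   [Z → P]
kqkqP ⇒ kqkqk   [P → k]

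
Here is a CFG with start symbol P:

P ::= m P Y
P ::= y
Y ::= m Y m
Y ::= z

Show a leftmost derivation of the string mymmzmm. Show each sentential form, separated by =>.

P => mPY => myY => mymYm => mymmYmm => mymmzmm

P => mPY   [P ::= m P Y]
mPY => myY   [P ::= y]
myY => mymYm   [Y ::= m Y m]
mymYm => mymmYmm   [Y ::= m Y m]
mymmYmm => mymmzmm   [Y ::= z]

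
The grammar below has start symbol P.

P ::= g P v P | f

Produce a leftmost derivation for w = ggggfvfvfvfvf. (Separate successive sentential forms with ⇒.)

P⇒gPvP⇒ggPvPvP⇒gggPvPvPvP⇒ggggPvPvPvPvP⇒ggggfvPvPvPvP⇒ggggfvfvPvPvP⇒ggggfvfvfvPvP⇒ggggfvfvfvfvP⇒ggggfvfvfvfvf

P ⇒ gPvP   [P ::= g P v P]
gPvP ⇒ ggPvPvP   [P ::= g P v P]
ggPvPvP ⇒ gggPvPvPvP   [P ::= g P v P]
gggPvPvPvP ⇒ ggggPvPvPvPvP   [P ::= g P v P]
ggggPvPvPvPvP ⇒ ggggfvPvPvPvP   [P ::= f]
ggggfvPvPvPvP ⇒ ggggfvfvPvPvP   [P ::= f]
ggggfvfvPvPvP ⇒ ggggfvfvfvPvP   [P ::= f]
ggggfvfvfvPvP ⇒ ggggfvfvfvfvP   [P ::= f]
ggggfvfvfvfvP ⇒ ggggfvfvfvfvf   [P ::= f]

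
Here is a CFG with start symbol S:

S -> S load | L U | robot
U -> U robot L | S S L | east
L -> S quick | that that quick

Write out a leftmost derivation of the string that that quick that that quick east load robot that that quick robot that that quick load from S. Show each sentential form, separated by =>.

S => S load   [S -> S load]
S load => L U load   [S -> L U]
L U load => that that quick U load   [L -> that that quick]
that that quick U load => that that quick U robot L load   [U -> U robot L]
that that quick U robot L load => that that quick S S L robot L load   [U -> S S L]
that that quick S S L robot L load => that that quick S load S L robot L load   [S -> S load]
that that quick S load S L robot L load => that that quick L U load S L robot L load   [S -> L U]
that that quick L U load S L robot L load => that that quick that that quick U load S L robot L load   [L -> that that quick]
that that quick that that quick U load S L robot L load => that that quick that that quick east load S L robot L load   [U -> east]
that that quick that that quick east load S L robot L load => that that quick that that quick east load robot L robot L load   [S -> robot]
that that quick that that quick east load robot L robot L load => that that quick that that quick east load robot that that quick robot L load   [L -> that that quick]
that that quick that that quick east load robot that that quick robot L load => that that quick that that quick east load robot that that quick robot that that quick load   [L -> that that quick]

S => S load => L U load => that that quick U load => that that quick U robot L load => that that quick S S L robot L load => that that quick S load S L robot L load => that that quick L U load S L robot L load => that that quick that that quick U load S L robot L load => that that quick that that quick east load S L robot L load => that that quick that that quick east load robot L robot L load => that that quick that that quick east load robot that that quick robot L load => that that quick that that quick east load robot that that quick robot that that quick load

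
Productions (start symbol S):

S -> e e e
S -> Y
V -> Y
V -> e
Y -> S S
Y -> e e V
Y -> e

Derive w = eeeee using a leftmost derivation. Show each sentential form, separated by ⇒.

S ⇒ Y   [S -> Y]
Y ⇒ eeV   [Y -> e e V]
eeV ⇒ eeY   [V -> Y]
eeY ⇒ eeeeV   [Y -> e e V]
eeeeV ⇒ eeeee   [V -> e]

S ⇒ Y ⇒ eeV ⇒ eeY ⇒ eeeeV ⇒ eeeee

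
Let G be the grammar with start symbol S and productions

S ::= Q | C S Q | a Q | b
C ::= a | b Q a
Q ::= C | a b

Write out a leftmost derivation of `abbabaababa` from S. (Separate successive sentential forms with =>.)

S => CSQ => aSQ => aQQ => aCQ => abQaQ => abCaQ => abbQaaQ => abbabaaQ => abbabaaC => abbabaabQa => abbabaababa

S => CSQ   [S ::= C S Q]
CSQ => aSQ   [C ::= a]
aSQ => aQQ   [S ::= Q]
aQQ => aCQ   [Q ::= C]
aCQ => abQaQ   [C ::= b Q a]
abQaQ => abCaQ   [Q ::= C]
abCaQ => abbQaaQ   [C ::= b Q a]
abbQaaQ => abbabaaQ   [Q ::= a b]
abbabaaQ => abbabaaC   [Q ::= C]
abbabaaC => abbabaabQa   [C ::= b Q a]
abbabaabQa => abbabaababa   [Q ::= a b]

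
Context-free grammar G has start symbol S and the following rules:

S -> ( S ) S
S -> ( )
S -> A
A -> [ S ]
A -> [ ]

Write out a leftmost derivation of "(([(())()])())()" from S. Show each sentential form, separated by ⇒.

S ⇒ (S)S   [S -> ( S ) S]
(S)S ⇒ ((S)S)S   [S -> ( S ) S]
((S)S)S ⇒ ((A)S)S   [S -> A]
((A)S)S ⇒ (([S])S)S   [A -> [ S ]]
(([S])S)S ⇒ (([(S)S])S)S   [S -> ( S ) S]
(([(S)S])S)S ⇒ (([(())S])S)S   [S -> ( )]
(([(())S])S)S ⇒ (([(())()])S)S   [S -> ( )]
(([(())()])S)S ⇒ (([(())()])())S   [S -> ( )]
(([(())()])())S ⇒ (([(())()])())()   [S -> ( )]

S⇒(S)S⇒((S)S)S⇒((A)S)S⇒(([S])S)S⇒(([(S)S])S)S⇒(([(())S])S)S⇒(([(())()])S)S⇒(([(())()])())S⇒(([(())()])())()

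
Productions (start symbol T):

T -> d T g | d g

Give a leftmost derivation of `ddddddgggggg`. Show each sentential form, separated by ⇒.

T ⇒ dTg ⇒ ddTgg ⇒ dddTggg ⇒ ddddTgggg ⇒ dddddTggggg ⇒ ddddddgggggg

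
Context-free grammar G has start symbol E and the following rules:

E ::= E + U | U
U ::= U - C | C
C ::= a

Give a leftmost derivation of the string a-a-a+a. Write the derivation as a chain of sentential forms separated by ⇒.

E⇒E+U⇒U+U⇒U-C+U⇒U-C-C+U⇒C-C-C+U⇒a-C-C+U⇒a-a-C+U⇒a-a-a+U⇒a-a-a+C⇒a-a-a+a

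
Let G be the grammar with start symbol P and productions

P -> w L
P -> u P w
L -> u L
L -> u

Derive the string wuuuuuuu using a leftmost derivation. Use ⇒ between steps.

P ⇒ wL ⇒ wuL ⇒ wuuL ⇒ wuuuL ⇒ wuuuuL ⇒ wuuuuuL ⇒ wuuuuuuL ⇒ wuuuuuuu

P ⇒ wL   [P -> w L]
wL ⇒ wuL   [L -> u L]
wuL ⇒ wuuL   [L -> u L]
wuuL ⇒ wuuuL   [L -> u L]
wuuuL ⇒ wuuuuL   [L -> u L]
wuuuuL ⇒ wuuuuuL   [L -> u L]
wuuuuuL ⇒ wuuuuuuL   [L -> u L]
wuuuuuuL ⇒ wuuuuuuu   [L -> u]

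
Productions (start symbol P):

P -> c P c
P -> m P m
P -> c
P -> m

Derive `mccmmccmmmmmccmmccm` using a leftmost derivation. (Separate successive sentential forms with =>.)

P=>mPm=>mcPcm=>mccPccm=>mccmPmccm=>mccmmPmmccm=>mccmmcPcmmccm=>mccmmccPccmmccm=>mccmmccmPmccmmccm=>mccmmccmmPmmccmmccm=>mccmmccmmmmmccmmccm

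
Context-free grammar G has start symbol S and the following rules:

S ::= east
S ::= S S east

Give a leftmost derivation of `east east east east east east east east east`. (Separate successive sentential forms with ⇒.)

S ⇒ S S east   [S ::= S S east]
S S east ⇒ S S east S east   [S ::= S S east]
S S east S east ⇒ S S east S east S east   [S ::= S S east]
S S east S east S east ⇒ S S east S east S east S east   [S ::= S S east]
S S east S east S east S east ⇒ east S east S east S east S east   [S ::= east]
east S east S east S east S east ⇒ east east east S east S east S east   [S ::= east]
east east east S east S east S east ⇒ east east east east east S east S east   [S ::= east]
east east east east east S east S east ⇒ east east east east east east east S east   [S ::= east]
east east east east east east east S east ⇒ east east east east east east east east east   [S ::= east]

S ⇒ S S east ⇒ S S east S east ⇒ S S east S east S east ⇒ S S east S east S east S east ⇒ east S east S east S east S east ⇒ east east east S east S east S east ⇒ east east east east east S east S east ⇒ east east east east east east east S east ⇒ east east east east east east east east east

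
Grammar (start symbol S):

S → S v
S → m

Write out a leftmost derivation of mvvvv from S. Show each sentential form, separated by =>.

S=>Sv=>Svv=>Svvv=>Svvvv=>mvvvv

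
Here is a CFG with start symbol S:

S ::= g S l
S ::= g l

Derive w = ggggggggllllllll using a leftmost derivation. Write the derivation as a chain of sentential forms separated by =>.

S=>gSl=>ggSll=>gggSlll=>ggggSllll=>gggggSlllll=>ggggggSllllll=>gggggggSlllllll=>ggggggggllllllll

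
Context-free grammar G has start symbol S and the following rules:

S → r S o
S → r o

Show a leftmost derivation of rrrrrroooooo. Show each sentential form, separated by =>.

S => rSo => rrSoo => rrrSooo => rrrrSoooo => rrrrrSooooo => rrrrrroooooo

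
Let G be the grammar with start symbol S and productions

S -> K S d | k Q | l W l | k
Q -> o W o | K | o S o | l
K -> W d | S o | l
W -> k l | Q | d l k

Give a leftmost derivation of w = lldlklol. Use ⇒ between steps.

S⇒lWl⇒lQl⇒lKl⇒lSol⇒llWlol⇒lldlklol

S ⇒ lWl   [S -> l W l]
lWl ⇒ lQl   [W -> Q]
lQl ⇒ lKl   [Q -> K]
lKl ⇒ lSol   [K -> S o]
lSol ⇒ llWlol   [S -> l W l]
llWlol ⇒ lldlklol   [W -> d l k]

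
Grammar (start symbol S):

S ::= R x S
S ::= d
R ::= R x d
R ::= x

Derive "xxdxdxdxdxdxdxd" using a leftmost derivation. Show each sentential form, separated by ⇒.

S⇒RxS⇒RxdxS⇒RxdxdxS⇒RxdxdxdxS⇒RxdxdxdxdxS⇒RxdxdxdxdxdxS⇒RxdxdxdxdxdxdxS⇒xxdxdxdxdxdxdxS⇒xxdxdxdxdxdxdxd

S ⇒ RxS   [S ::= R x S]
RxS ⇒ RxdxS   [R ::= R x d]
RxdxS ⇒ RxdxdxS   [R ::= R x d]
RxdxdxS ⇒ RxdxdxdxS   [R ::= R x d]
RxdxdxdxS ⇒ RxdxdxdxdxS   [R ::= R x d]
RxdxdxdxdxS ⇒ RxdxdxdxdxdxS   [R ::= R x d]
RxdxdxdxdxdxS ⇒ RxdxdxdxdxdxdxS   [R ::= R x d]
RxdxdxdxdxdxdxS ⇒ xxdxdxdxdxdxdxS   [R ::= x]
xxdxdxdxdxdxdxS ⇒ xxdxdxdxdxdxdxd   [S ::= d]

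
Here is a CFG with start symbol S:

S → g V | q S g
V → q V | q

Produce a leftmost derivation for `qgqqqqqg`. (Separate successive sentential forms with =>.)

S => qSg   [S → q S g]
qSg => qgVg   [S → g V]
qgVg => qgqVg   [V → q V]
qgqVg => qgqqVg   [V → q V]
qgqqVg => qgqqqVg   [V → q V]
qgqqqVg => qgqqqqVg   [V → q V]
qgqqqqVg => qgqqqqqg   [V → q]

S => qSg => qgVg => qgqVg => qgqqVg => qgqqqVg => qgqqqqVg => qgqqqqqg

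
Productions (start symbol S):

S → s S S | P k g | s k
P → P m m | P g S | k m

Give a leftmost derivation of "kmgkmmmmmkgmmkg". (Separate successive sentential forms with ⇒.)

S⇒Pkg⇒Pmmkg⇒PgSmmkg⇒kmgSmmkg⇒kmgPkgmmkg⇒kmgPmmkgmmkg⇒kmgPmmmmkgmmkg⇒kmgkmmmmmkgmmkg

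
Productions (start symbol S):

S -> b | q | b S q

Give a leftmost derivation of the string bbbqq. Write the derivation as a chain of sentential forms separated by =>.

S => bSq => bbSqq => bbbqq

S => bSq   [S -> b S q]
bSq => bbSqq   [S -> b S q]
bbSqq => bbbqq   [S -> b]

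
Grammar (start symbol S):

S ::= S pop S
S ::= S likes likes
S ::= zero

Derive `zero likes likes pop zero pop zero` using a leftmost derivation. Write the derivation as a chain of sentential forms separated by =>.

S => S pop S => S pop S pop S => S likes likes pop S pop S => zero likes likes pop S pop S => zero likes likes pop zero pop S => zero likes likes pop zero pop zero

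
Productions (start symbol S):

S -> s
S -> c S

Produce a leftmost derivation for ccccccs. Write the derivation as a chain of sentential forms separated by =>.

S => cS => ccS => cccS => ccccS => cccccS => ccccccS => ccccccs

S => cS   [S -> c S]
cS => ccS   [S -> c S]
ccS => cccS   [S -> c S]
cccS => ccccS   [S -> c S]
ccccS => cccccS   [S -> c S]
cccccS => ccccccS   [S -> c S]
ccccccS => ccccccs   [S -> s]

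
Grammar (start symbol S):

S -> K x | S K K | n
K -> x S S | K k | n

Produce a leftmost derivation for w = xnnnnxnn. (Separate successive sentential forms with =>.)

S => SKK   [S -> S K K]
SKK => KxKK   [S -> K x]
KxKK => xSSxKK   [K -> x S S]
xSSxKK => xSKKSxKK   [S -> S K K]
xSKKSxKK => xnKKSxKK   [S -> n]
xnKKSxKK => xnnKSxKK   [K -> n]
xnnKSxKK => xnnnSxKK   [K -> n]
xnnnSxKK => xnnnnxKK   [S -> n]
xnnnnxKK => xnnnnxnK   [K -> n]
xnnnnxnK => xnnnnxnn   [K -> n]

S => SKK => KxKK => xSSxKK => xSKKSxKK => xnKKSxKK => xnnKSxKK => xnnnSxKK => xnnnnxKK => xnnnnxnK => xnnnnxnn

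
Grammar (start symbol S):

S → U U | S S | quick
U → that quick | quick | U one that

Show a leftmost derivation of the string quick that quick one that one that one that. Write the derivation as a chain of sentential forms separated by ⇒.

S ⇒ U U   [S → U U]
U U ⇒ quick U   [U → quick]
quick U ⇒ quick U one that   [U → U one that]
quick U one that ⇒ quick U one that one that   [U → U one that]
quick U one that one that ⇒ quick U one that one that one that   [U → U one that]
quick U one that one that one that ⇒ quick that quick one that one that one that   [U → that quick]

S ⇒ U U ⇒ quick U ⇒ quick U one that ⇒ quick U one that one that ⇒ quick U one that one that one that ⇒ quick that quick one that one that one that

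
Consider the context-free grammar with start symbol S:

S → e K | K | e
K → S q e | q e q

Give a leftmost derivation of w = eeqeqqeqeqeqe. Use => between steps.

S => eK => eSqe => eeKqe => eeSqeqe => eeKqeqe => eeSqeqeqe => eeKqeqeqe => eeSqeqeqeqe => eeKqeqeqeqe => eeqeqqeqeqeqe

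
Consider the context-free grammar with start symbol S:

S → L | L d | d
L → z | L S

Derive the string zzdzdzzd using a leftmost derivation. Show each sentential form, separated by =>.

S => L => LS => LSS => LSSS => zSSS => zLdSS => zzdSS => zzdLdS => zzdzdS => zzdzdLd => zzdzdLSd => zzdzdzSd => zzdzdzLd => zzdzdzzd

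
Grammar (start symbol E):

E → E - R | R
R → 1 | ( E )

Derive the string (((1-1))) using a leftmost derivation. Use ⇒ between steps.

E ⇒ R ⇒ (E) ⇒ (R) ⇒ ((E)) ⇒ ((R)) ⇒ (((E))) ⇒ (((E-R))) ⇒ (((R-R))) ⇒ (((1-R))) ⇒ (((1-1)))

E ⇒ R   [E → R]
R ⇒ (E)   [R → ( E )]
(E) ⇒ (R)   [E → R]
(R) ⇒ ((E))   [R → ( E )]
((E)) ⇒ ((R))   [E → R]
((R)) ⇒ (((E)))   [R → ( E )]
(((E))) ⇒ (((E-R)))   [E → E - R]
(((E-R))) ⇒ (((R-R)))   [E → R]
(((R-R))) ⇒ (((1-R)))   [R → 1]
(((1-R))) ⇒ (((1-1)))   [R → 1]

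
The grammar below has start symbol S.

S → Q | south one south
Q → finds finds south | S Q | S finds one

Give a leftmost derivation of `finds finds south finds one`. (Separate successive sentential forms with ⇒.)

S ⇒ Q ⇒ S finds one ⇒ Q finds one ⇒ finds finds south finds one

S ⇒ Q   [S → Q]
Q ⇒ S finds one   [Q → S finds one]
S finds one ⇒ Q finds one   [S → Q]
Q finds one ⇒ finds finds south finds one   [Q → finds finds south]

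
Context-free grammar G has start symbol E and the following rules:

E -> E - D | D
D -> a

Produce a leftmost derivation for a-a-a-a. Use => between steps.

E=>E-D=>E-D-D=>E-D-D-D=>D-D-D-D=>a-D-D-D=>a-a-D-D=>a-a-a-D=>a-a-a-a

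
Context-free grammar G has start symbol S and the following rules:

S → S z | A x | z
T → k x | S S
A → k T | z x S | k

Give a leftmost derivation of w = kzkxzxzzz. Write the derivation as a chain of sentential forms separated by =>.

S => Sz => Szz => Szzz => Axzzz => kTxzzz => kSSxzzz => kzSxzzz => kzSzxzzz => kzAxzxzzz => kzkxzxzzz

S => Sz   [S → S z]
Sz => Szz   [S → S z]
Szz => Szzz   [S → S z]
Szzz => Axzzz   [S → A x]
Axzzz => kTxzzz   [A → k T]
kTxzzz => kSSxzzz   [T → S S]
kSSxzzz => kzSxzzz   [S → z]
kzSxzzz => kzSzxzzz   [S → S z]
kzSzxzzz => kzAxzxzzz   [S → A x]
kzAxzxzzz => kzkxzxzzz   [A → k]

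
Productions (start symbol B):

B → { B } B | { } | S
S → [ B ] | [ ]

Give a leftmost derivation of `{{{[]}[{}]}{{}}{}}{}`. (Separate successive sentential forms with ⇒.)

B ⇒ {B}B ⇒ {{B}B}B ⇒ {{{B}B}B}B ⇒ {{{S}B}B}B ⇒ {{{[]}B}B}B ⇒ {{{[]}S}B}B ⇒ {{{[]}[B]}B}B ⇒ {{{[]}[{}]}B}B ⇒ {{{[]}[{}]}{B}B}B ⇒ {{{[]}[{}]}{{}}B}B ⇒ {{{[]}[{}]}{{}}{}}B ⇒ {{{[]}[{}]}{{}}{}}{}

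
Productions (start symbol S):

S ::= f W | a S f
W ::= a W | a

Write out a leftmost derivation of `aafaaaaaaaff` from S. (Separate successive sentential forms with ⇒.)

S ⇒ aSf   [S ::= a S f]
aSf ⇒ aaSff   [S ::= a S f]
aaSff ⇒ aafWff   [S ::= f W]
aafWff ⇒ aafaWff   [W ::= a W]
aafaWff ⇒ aafaaWff   [W ::= a W]
aafaaWff ⇒ aafaaaWff   [W ::= a W]
aafaaaWff ⇒ aafaaaaWff   [W ::= a W]
aafaaaaWff ⇒ aafaaaaaWff   [W ::= a W]
aafaaaaaWff ⇒ aafaaaaaaWff   [W ::= a W]
aafaaaaaaWff ⇒ aafaaaaaaaff   [W ::= a]

S⇒aSf⇒aaSff⇒aafWff⇒aafaWff⇒aafaaWff⇒aafaaaWff⇒aafaaaaWff⇒aafaaaaaWff⇒aafaaaaaaWff⇒aafaaaaaaaff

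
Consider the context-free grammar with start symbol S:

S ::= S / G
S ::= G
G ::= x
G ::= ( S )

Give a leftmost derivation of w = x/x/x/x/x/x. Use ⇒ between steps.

S⇒S/G⇒S/G/G⇒S/G/G/G⇒S/G/G/G/G⇒S/G/G/G/G/G⇒G/G/G/G/G/G⇒x/G/G/G/G/G⇒x/x/G/G/G/G⇒x/x/x/G/G/G⇒x/x/x/x/G/G⇒x/x/x/x/x/G⇒x/x/x/x/x/x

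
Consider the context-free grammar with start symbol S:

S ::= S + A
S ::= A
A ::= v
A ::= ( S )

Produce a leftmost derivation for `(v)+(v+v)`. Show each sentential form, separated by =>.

S => S+A   [S ::= S + A]
S+A => A+A   [S ::= A]
A+A => (S)+A   [A ::= ( S )]
(S)+A => (A)+A   [S ::= A]
(A)+A => (v)+A   [A ::= v]
(v)+A => (v)+(S)   [A ::= ( S )]
(v)+(S) => (v)+(S+A)   [S ::= S + A]
(v)+(S+A) => (v)+(A+A)   [S ::= A]
(v)+(A+A) => (v)+(v+A)   [A ::= v]
(v)+(v+A) => (v)+(v+v)   [A ::= v]

S=>S+A=>A+A=>(S)+A=>(A)+A=>(v)+A=>(v)+(S)=>(v)+(S+A)=>(v)+(A+A)=>(v)+(v+A)=>(v)+(v+v)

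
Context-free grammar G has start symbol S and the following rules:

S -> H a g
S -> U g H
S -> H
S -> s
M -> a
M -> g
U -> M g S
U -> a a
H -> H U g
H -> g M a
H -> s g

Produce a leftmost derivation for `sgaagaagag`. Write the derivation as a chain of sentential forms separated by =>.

S=>Hag=>HUgag=>HUgUgag=>sgUgUgag=>sgaagUgag=>sgaagaagag

S => Hag   [S -> H a g]
Hag => HUgag   [H -> H U g]
HUgag => HUgUgag   [H -> H U g]
HUgUgag => sgUgUgag   [H -> s g]
sgUgUgag => sgaagUgag   [U -> a a]
sgaagUgag => sgaagaagag   [U -> a a]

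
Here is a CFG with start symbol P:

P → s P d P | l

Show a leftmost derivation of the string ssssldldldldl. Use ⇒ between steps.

P ⇒ sPdP   [P → s P d P]
sPdP ⇒ ssPdPdP   [P → s P d P]
ssPdPdP ⇒ sssPdPdPdP   [P → s P d P]
sssPdPdPdP ⇒ ssssPdPdPdPdP   [P → s P d P]
ssssPdPdPdPdP ⇒ ssssldPdPdPdP   [P → l]
ssssldPdPdPdP ⇒ ssssldldPdPdP   [P → l]
ssssldldPdPdP ⇒ ssssldldldPdP   [P → l]
ssssldldldPdP ⇒ ssssldldldldP   [P → l]
ssssldldldldP ⇒ ssssldldldldl   [P → l]

P ⇒ sPdP ⇒ ssPdPdP ⇒ sssPdPdPdP ⇒ ssssPdPdPdPdP ⇒ ssssldPdPdPdP ⇒ ssssldldPdPdP ⇒ ssssldldldPdP ⇒ ssssldldldldP ⇒ ssssldldldldl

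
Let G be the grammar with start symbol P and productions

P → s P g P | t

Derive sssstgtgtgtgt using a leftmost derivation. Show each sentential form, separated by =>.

P=>sPgP=>ssPgPgP=>sssPgPgPgP=>ssssPgPgPgPgP=>sssstgPgPgPgP=>sssstgtgPgPgP=>sssstgtgtgPgP=>sssstgtgtgtgP=>sssstgtgtgtgt

P => sPgP   [P → s P g P]
sPgP => ssPgPgP   [P → s P g P]
ssPgPgP => sssPgPgPgP   [P → s P g P]
sssPgPgPgP => ssssPgPgPgPgP   [P → s P g P]
ssssPgPgPgPgP => sssstgPgPgPgP   [P → t]
sssstgPgPgPgP => sssstgtgPgPgP   [P → t]
sssstgtgPgPgP => sssstgtgtgPgP   [P → t]
sssstgtgtgPgP => sssstgtgtgtgP   [P → t]
sssstgtgtgtgP => sssstgtgtgtgt   [P → t]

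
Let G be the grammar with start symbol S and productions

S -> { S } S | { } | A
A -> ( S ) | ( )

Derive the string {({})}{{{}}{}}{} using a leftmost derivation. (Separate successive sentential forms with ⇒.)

S⇒{S}S⇒{A}S⇒{(S)}S⇒{({})}S⇒{({})}{S}S⇒{({})}{{S}S}S⇒{({})}{{{}}S}S⇒{({})}{{{}}{}}S⇒{({})}{{{}}{}}{}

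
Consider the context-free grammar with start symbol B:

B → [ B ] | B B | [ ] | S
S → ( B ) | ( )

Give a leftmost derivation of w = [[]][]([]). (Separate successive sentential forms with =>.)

B => BB => BBB => [B]BB => [[]]BB => [[]][]B => [[]][]S => [[]][](B) => [[]][]([])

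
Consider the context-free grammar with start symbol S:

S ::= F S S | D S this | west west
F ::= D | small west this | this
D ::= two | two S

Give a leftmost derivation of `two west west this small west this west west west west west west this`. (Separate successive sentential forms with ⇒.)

S ⇒ D S this ⇒ two S S this ⇒ two west west S this ⇒ two west west F S S this ⇒ two west west this S S this ⇒ two west west this F S S S this ⇒ two west west this small west this S S S this ⇒ two west west this small west this west west S S this ⇒ two west west this small west this west west west west S this ⇒ two west west this small west this west west west west west west this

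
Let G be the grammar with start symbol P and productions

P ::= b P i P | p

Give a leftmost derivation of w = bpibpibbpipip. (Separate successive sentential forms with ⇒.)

P ⇒ bPiP   [P ::= b P i P]
bPiP ⇒ bpiP   [P ::= p]
bpiP ⇒ bpibPiP   [P ::= b P i P]
bpibPiP ⇒ bpibpiP   [P ::= p]
bpibpiP ⇒ bpibpibPiP   [P ::= b P i P]
bpibpibPiP ⇒ bpibpibbPiPiP   [P ::= b P i P]
bpibpibbPiPiP ⇒ bpibpibbpiPiP   [P ::= p]
bpibpibbpiPiP ⇒ bpibpibbpipiP   [P ::= p]
bpibpibbpipiP ⇒ bpibpibbpipip   [P ::= p]

P⇒bPiP⇒bpiP⇒bpibPiP⇒bpibpiP⇒bpibpibPiP⇒bpibpibbPiPiP⇒bpibpibbpiPiP⇒bpibpibbpipiP⇒bpibpibbpipip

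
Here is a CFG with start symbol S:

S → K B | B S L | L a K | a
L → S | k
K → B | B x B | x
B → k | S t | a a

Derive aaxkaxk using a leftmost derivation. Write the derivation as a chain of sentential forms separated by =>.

S => BSL => aaSL => aaLaKL => aaSaKL => aaKBaKL => aaxBaKL => aaxkaKL => aaxkaxL => aaxkaxk

S => BSL   [S → B S L]
BSL => aaSL   [B → a a]
aaSL => aaLaKL   [S → L a K]
aaLaKL => aaSaKL   [L → S]
aaSaKL => aaKBaKL   [S → K B]
aaKBaKL => aaxBaKL   [K → x]
aaxBaKL => aaxkaKL   [B → k]
aaxkaKL => aaxkaxL   [K → x]
aaxkaxL => aaxkaxk   [L → k]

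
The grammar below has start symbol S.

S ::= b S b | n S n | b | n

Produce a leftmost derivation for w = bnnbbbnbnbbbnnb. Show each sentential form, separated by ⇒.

S⇒bSb⇒bnSnb⇒bnnSnnb⇒bnnbSbnnb⇒bnnbbSbbnnb⇒bnnbbbSbbbnnb⇒bnnbbbnSnbbbnnb⇒bnnbbbnbnbbbnnb

S ⇒ bSb   [S ::= b S b]
bSb ⇒ bnSnb   [S ::= n S n]
bnSnb ⇒ bnnSnnb   [S ::= n S n]
bnnSnnb ⇒ bnnbSbnnb   [S ::= b S b]
bnnbSbnnb ⇒ bnnbbSbbnnb   [S ::= b S b]
bnnbbSbbnnb ⇒ bnnbbbSbbbnnb   [S ::= b S b]
bnnbbbSbbbnnb ⇒ bnnbbbnSnbbbnnb   [S ::= n S n]
bnnbbbnSnbbbnnb ⇒ bnnbbbnbnbbbnnb   [S ::= b]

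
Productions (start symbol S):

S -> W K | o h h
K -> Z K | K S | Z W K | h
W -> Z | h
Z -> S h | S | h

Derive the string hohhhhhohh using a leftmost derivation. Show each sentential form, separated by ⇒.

S ⇒ WK ⇒ hK ⇒ hZWK ⇒ hSWK ⇒ hWKWK ⇒ hZKWK ⇒ hSKWK ⇒ hohhKWK ⇒ hohhhWK ⇒ hohhhZK ⇒ hohhhhK ⇒ hohhhhKS ⇒ hohhhhhS ⇒ hohhhhhohh

S ⇒ WK   [S -> W K]
WK ⇒ hK   [W -> h]
hK ⇒ hZWK   [K -> Z W K]
hZWK ⇒ hSWK   [Z -> S]
hSWK ⇒ hWKWK   [S -> W K]
hWKWK ⇒ hZKWK   [W -> Z]
hZKWK ⇒ hSKWK   [Z -> S]
hSKWK ⇒ hohhKWK   [S -> o h h]
hohhKWK ⇒ hohhhWK   [K -> h]
hohhhWK ⇒ hohhhZK   [W -> Z]
hohhhZK ⇒ hohhhhK   [Z -> h]
hohhhhK ⇒ hohhhhKS   [K -> K S]
hohhhhKS ⇒ hohhhhhS   [K -> h]
hohhhhhS ⇒ hohhhhhohh   [S -> o h h]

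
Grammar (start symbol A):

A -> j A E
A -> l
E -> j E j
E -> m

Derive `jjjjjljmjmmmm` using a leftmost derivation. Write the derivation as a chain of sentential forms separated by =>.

A => jAE => jjAEE => jjjAEEE => jjjjAEEEE => jjjjjAEEEEE => jjjjjlEEEEE => jjjjjljEjEEEE => jjjjjljmjEEEE => jjjjjljmjmEEE => jjjjjljmjmmEE => jjjjjljmjmmmE => jjjjjljmjmmmm

A => jAE   [A -> j A E]
jAE => jjAEE   [A -> j A E]
jjAEE => jjjAEEE   [A -> j A E]
jjjAEEE => jjjjAEEEE   [A -> j A E]
jjjjAEEEE => jjjjjAEEEEE   [A -> j A E]
jjjjjAEEEEE => jjjjjlEEEEE   [A -> l]
jjjjjlEEEEE => jjjjjljEjEEEE   [E -> j E j]
jjjjjljEjEEEE => jjjjjljmjEEEE   [E -> m]
jjjjjljmjEEEE => jjjjjljmjmEEE   [E -> m]
jjjjjljmjmEEE => jjjjjljmjmmEE   [E -> m]
jjjjjljmjmmEE => jjjjjljmjmmmE   [E -> m]
jjjjjljmjmmmE => jjjjjljmjmmmm   [E -> m]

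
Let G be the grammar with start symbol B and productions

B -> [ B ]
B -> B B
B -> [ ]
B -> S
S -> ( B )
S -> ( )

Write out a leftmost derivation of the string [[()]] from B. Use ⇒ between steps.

B ⇒ [B] ⇒ [[B]] ⇒ [[S]] ⇒ [[()]]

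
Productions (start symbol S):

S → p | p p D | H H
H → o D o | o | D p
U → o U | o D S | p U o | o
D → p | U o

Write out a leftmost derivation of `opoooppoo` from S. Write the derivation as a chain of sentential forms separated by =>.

S => HH => oDoH => opoH => opooDo => opooUoo => opoooDSoo => opooopSoo => opoooppoo

S => HH   [S → H H]
HH => oDoH   [H → o D o]
oDoH => opoH   [D → p]
opoH => opooDo   [H → o D o]
opooDo => opooUoo   [D → U o]
opooUoo => opoooDSoo   [U → o D S]
opoooDSoo => opooopSoo   [D → p]
opooopSoo => opoooppoo   [S → p]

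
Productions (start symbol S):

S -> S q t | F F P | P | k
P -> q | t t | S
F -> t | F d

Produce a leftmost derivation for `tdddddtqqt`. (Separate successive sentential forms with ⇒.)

S ⇒ Sqt ⇒ FFPqt ⇒ FdFPqt ⇒ FddFPqt ⇒ FdddFPqt ⇒ FddddFPqt ⇒ FdddddFPqt ⇒ tdddddFPqt ⇒ tdddddtPqt ⇒ tdddddtqqt

S ⇒ Sqt   [S -> S q t]
Sqt ⇒ FFPqt   [S -> F F P]
FFPqt ⇒ FdFPqt   [F -> F d]
FdFPqt ⇒ FddFPqt   [F -> F d]
FddFPqt ⇒ FdddFPqt   [F -> F d]
FdddFPqt ⇒ FddddFPqt   [F -> F d]
FddddFPqt ⇒ FdddddFPqt   [F -> F d]
FdddddFPqt ⇒ tdddddFPqt   [F -> t]
tdddddFPqt ⇒ tdddddtPqt   [F -> t]
tdddddtPqt ⇒ tdddddtqqt   [P -> q]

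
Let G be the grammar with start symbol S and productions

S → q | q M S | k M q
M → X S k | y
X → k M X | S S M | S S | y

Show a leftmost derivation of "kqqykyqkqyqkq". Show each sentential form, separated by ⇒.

S⇒kMq⇒kXSkq⇒kSSMSkq⇒kqSMSkq⇒kqqMSMSkq⇒kqqySMSkq⇒kqqykMqMSkq⇒kqqykXSkqMSkq⇒kqqykySkqMSkq⇒kqqykyqkqMSkq⇒kqqykyqkqySkq⇒kqqykyqkqyqkq

S ⇒ kMq   [S → k M q]
kMq ⇒ kXSkq   [M → X S k]
kXSkq ⇒ kSSMSkq   [X → S S M]
kSSMSkq ⇒ kqSMSkq   [S → q]
kqSMSkq ⇒ kqqMSMSkq   [S → q M S]
kqqMSMSkq ⇒ kqqySMSkq   [M → y]
kqqySMSkq ⇒ kqqykMqMSkq   [S → k M q]
kqqykMqMSkq ⇒ kqqykXSkqMSkq   [M → X S k]
kqqykXSkqMSkq ⇒ kqqykySkqMSkq   [X → y]
kqqykySkqMSkq ⇒ kqqykyqkqMSkq   [S → q]
kqqykyqkqMSkq ⇒ kqqykyqkqySkq   [M → y]
kqqykyqkqySkq ⇒ kqqykyqkqyqkq   [S → q]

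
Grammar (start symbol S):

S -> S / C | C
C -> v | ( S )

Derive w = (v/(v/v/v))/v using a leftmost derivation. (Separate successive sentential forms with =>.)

S => S/C   [S -> S / C]
S/C => C/C   [S -> C]
C/C => (S)/C   [C -> ( S )]
(S)/C => (S/C)/C   [S -> S / C]
(S/C)/C => (C/C)/C   [S -> C]
(C/C)/C => (v/C)/C   [C -> v]
(v/C)/C => (v/(S))/C   [C -> ( S )]
(v/(S))/C => (v/(S/C))/C   [S -> S / C]
(v/(S/C))/C => (v/(S/C/C))/C   [S -> S / C]
(v/(S/C/C))/C => (v/(C/C/C))/C   [S -> C]
(v/(C/C/C))/C => (v/(v/C/C))/C   [C -> v]
(v/(v/C/C))/C => (v/(v/v/C))/C   [C -> v]
(v/(v/v/C))/C => (v/(v/v/v))/C   [C -> v]
(v/(v/v/v))/C => (v/(v/v/v))/v   [C -> v]

S => S/C => C/C => (S)/C => (S/C)/C => (C/C)/C => (v/C)/C => (v/(S))/C => (v/(S/C))/C => (v/(S/C/C))/C => (v/(C/C/C))/C => (v/(v/C/C))/C => (v/(v/v/C))/C => (v/(v/v/v))/C => (v/(v/v/v))/v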